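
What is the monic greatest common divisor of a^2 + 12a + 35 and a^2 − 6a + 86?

Repeated division with remainder:
  a^2 + 12a + 35 = (a^2 − 6a + 86) + (18a − 51)
  a^2 − 6a + 86 = ((1/18)a − 19/108)(18a − 51) + (2773/36)
  18a − 51 = ((648/2773)a − 1836/2773)(2773/36) + (0)
The last nonzero remainder is the constant 2773/36, so the polynomials are coprime and gcd = 1.

1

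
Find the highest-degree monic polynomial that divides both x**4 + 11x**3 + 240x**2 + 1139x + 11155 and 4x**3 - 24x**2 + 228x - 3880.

x**2 + 4x + 97

Euclidean algorithm in ℚ[x]:
  x**4 + 11x**3 + 240x**2 + 1139x + 11155 = ((1/4)x + 17/4)(4x**3 - 24x**2 + 228x - 3880) + (285x**2 + 1140x + 27645)
  4x**3 - 24x**2 + 228x - 3880 = ((4/285)x - 8/57)(285x**2 + 1140x + 27645) + (0)
Last nonzero remainder: 285x**2 + 1140x + 27645. Dividing through by 285 gives the monic gcd x**2 + 4x + 97.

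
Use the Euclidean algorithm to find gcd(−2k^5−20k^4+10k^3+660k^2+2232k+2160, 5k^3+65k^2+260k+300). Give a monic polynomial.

k^3+13k^2+52k+60

By polynomial division,
  −2k^5−20k^4+10k^3+660k^2+2232k+2160 = (−(2/5)k^2+(6/5)k+36/5)(5k^3+65k^2+260k+300) + (0)
Last nonzero remainder: 5k^3+65k^2+260k+300. Dividing through by 5 gives the monic gcd k^3+13k^2+52k+60.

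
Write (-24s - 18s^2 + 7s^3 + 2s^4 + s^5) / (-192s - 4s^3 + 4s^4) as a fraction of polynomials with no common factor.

(-2 - s + s^2)/(-16 + 4s)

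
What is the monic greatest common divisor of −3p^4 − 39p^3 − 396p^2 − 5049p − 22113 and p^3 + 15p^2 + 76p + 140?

p + 7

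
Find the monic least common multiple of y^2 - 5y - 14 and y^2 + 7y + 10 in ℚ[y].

Repeated division with remainder:
  y^2 - 5y - 14 = (y^2 + 7y + 10) + (-12y - 24)
  y^2 + 7y + 10 = (-(1/12)y - 5/12)(-12y - 24) + (0)
Last nonzero remainder: -12y - 24. Dividing through by -12 gives the monic gcd y + 2.
Then lcm(f, g) = f·g / gcd(f, g); expanding and making the result monic gives the answer.

y^3 - 39y - 70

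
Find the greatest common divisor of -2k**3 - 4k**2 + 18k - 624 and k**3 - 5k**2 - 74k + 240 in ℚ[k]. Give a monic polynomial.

k + 8

Euclidean algorithm in ℚ[k]:
  -2k**3 - 4k**2 + 18k - 624 = (-2)(k**3 - 5k**2 - 74k + 240) + (-14k**2 - 130k - 144)
  k**3 - 5k**2 - 74k + 240 = (-(1/14)k + 50/49)(-14k**2 - 130k - 144) + ((2370/49)k + 18960/49)
  -14k**2 - 130k - 144 = (-(343/1185)k - 147/395)((2370/49)k + 18960/49) + (0)
Last nonzero remainder: (2370/49)k + 18960/49. Dividing through by 2370/49 gives the monic gcd k + 8.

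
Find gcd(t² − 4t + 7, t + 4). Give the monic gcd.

1

Euclidean algorithm in ℚ[t]:
  t² − 4t + 7 = (t − 8)(t + 4) + (39)
  t + 4 = ((1/39)t + 4/39)(39) + (0)
The last nonzero remainder is the constant 39, so the polynomials are coprime and gcd = 1.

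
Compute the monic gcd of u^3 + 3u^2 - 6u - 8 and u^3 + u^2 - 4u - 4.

Repeated division with remainder:
  u^3 + 3u^2 - 6u - 8 = (u^3 + u^2 - 4u - 4) + (2u^2 - 2u - 4)
  u^3 + u^2 - 4u - 4 = ((1/2)u + 1)(2u^2 - 2u - 4) + (0)
Last nonzero remainder: 2u^2 - 2u - 4. Dividing through by 2 gives the monic gcd u^2 - u - 2.

u^2 - u - 2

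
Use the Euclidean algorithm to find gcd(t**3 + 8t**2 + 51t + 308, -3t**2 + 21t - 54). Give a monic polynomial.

1

By polynomial division,
  t**3 + 8t**2 + 51t + 308 = (-(1/3)t - 5)(-3t**2 + 21t - 54) + (138t + 38)
  -3t**2 + 21t - 54 = (-(1/46)t + 251/1587)(138t + 38) + (-95236/1587)
  138t + 38 = (-(109503/47618)t - 30153/47618)(-95236/1587) + (0)
The last nonzero remainder is the constant -95236/1587, so the polynomials are coprime and gcd = 1.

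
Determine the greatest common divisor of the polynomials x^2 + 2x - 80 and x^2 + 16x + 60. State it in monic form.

x + 10

Repeated division with remainder:
  x^2 + 2x - 80 = (x^2 + 16x + 60) + (-14x - 140)
  x^2 + 16x + 60 = (-(1/14)x - 3/7)(-14x - 140) + (0)
Last nonzero remainder: -14x - 140. Dividing through by -14 gives the monic gcd x + 10.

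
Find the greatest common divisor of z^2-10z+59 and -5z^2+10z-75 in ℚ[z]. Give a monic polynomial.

Euclidean algorithm in ℚ[z]:
  z^2-10z+59 = (-1/5)(-5z^2+10z-75) + (-8z+44)
  -5z^2+10z-75 = ((5/8)z+35/16)(-8z+44) + (-685/4)
  -8z+44 = ((32/685)z-176/685)(-685/4) + (0)
The last nonzero remainder is the constant -685/4, so the polynomials are coprime and gcd = 1.

1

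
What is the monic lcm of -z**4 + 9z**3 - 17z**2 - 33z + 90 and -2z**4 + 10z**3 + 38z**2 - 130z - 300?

z**6 - 11z**5 + 20z**4 + 134z**3 - 411z**2 - 315z + 1350

By polynomial division,
  -z**4 + 9z**3 - 17z**2 - 33z + 90 = (1/2)(-2z**4 + 10z**3 + 38z**2 - 130z - 300) + (4z**3 - 36z**2 + 32z + 240)
  -2z**4 + 10z**3 + 38z**2 - 130z - 300 = (-(1/2)z - 2)(4z**3 - 36z**2 + 32z + 240) + (-18z**2 + 54z + 180)
  4z**3 - 36z**2 + 32z + 240 = (-(2/9)z + 4/3)(-18z**2 + 54z + 180) + (0)
Last nonzero remainder: -18z**2 + 54z + 180. Dividing through by -18 gives the monic gcd z**2 - 3z - 10.
Then lcm(f, g) = f·g / gcd(f, g); expanding and making the result monic gives the answer.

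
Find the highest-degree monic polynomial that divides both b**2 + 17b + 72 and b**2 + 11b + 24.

b + 8

By polynomial division,
  b**2 + 17b + 72 = (b**2 + 11b + 24) + (6b + 48)
  b**2 + 11b + 24 = ((1/6)b + 1/2)(6b + 48) + (0)
Last nonzero remainder: 6b + 48. Dividing through by 6 gives the monic gcd b + 8.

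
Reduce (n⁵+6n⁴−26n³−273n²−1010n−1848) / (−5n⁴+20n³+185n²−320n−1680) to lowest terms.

(−n³−9n²−29n−66)/(5n²−5n−60)

By polynomial division,
  n⁵+6n⁴−26n³−273n²−1010n−1848 = (−(1/5)n−2)(−5n⁴+20n³+185n²−320n−1680) + (51n³+33n²−1986n−5208)
  −5n⁴+20n³+185n²−320n−1680 = (−(5/51)n+395/867)(51n³+33n²−1986n−5208) + (−(7150/289)n²+(21450/289)n+200200/289)
  51n³+33n²−1986n−5208 = (−(14739/7150)n−26877/3575)(−(7150/289)n²+(21450/289)n+200200/289) + (0)
Last nonzero remainder: −(7150/289)n²+(21450/289)n+200200/289. Dividing through by −7150/289 gives the monic gcd n²−3n−28.
Cancel n²−3n−28 from numerator and denominator to get the reduced form.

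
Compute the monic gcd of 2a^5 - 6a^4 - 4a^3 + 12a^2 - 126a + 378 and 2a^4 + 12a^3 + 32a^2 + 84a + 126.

Repeated division with remainder:
  2a^5 - 6a^4 - 4a^3 + 12a^2 - 126a + 378 = (a - 9)(2a^4 + 12a^3 + 32a^2 + 84a + 126) + (72a^3 + 216a^2 + 504a + 1512)
  2a^4 + 12a^3 + 32a^2 + 84a + 126 = ((1/36)a + 1/12)(72a^3 + 216a^2 + 504a + 1512) + (0)
Last nonzero remainder: 72a^3 + 216a^2 + 504a + 1512. Dividing through by 72 gives the monic gcd a^3 + 3a^2 + 7a + 21.

a^3 + 3a^2 + 7a + 21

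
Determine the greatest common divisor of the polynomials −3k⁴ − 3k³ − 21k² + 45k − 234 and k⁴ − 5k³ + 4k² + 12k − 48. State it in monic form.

Repeated division with remainder:
  −3k⁴ − 3k³ − 21k² + 45k − 234 = (−3)(k⁴ − 5k³ + 4k² + 12k − 48) + (−18k³ − 9k² + 81k − 378)
  k⁴ − 5k³ + 4k² + 12k − 48 = (−(1/18)k + 11/36)(−18k³ − 9k² + 81k − 378) + ((45/4)k² − (135/4)k + 135/2)
  −18k³ − 9k² + 81k − 378 = (−(8/5)k − 28/5)((45/4)k² − (135/4)k + 135/2) + (0)
Last nonzero remainder: (45/4)k² − (135/4)k + 135/2. Dividing through by 45/4 gives the monic gcd k² − 3k + 6.

k² − 3k + 6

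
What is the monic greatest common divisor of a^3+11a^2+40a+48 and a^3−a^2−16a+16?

a+4

Apply the Euclidean algorithm:
  a^3+11a^2+40a+48 = (a^3−a^2−16a+16) + (12a^2+56a+32)
  a^3−a^2−16a+16 = ((1/12)a−17/36)(12a^2+56a+32) + ((70/9)a+280/9)
  12a^2+56a+32 = ((54/35)a+36/35)((70/9)a+280/9) + (0)
Last nonzero remainder: (70/9)a+280/9. Dividing through by 70/9 gives the monic gcd a+4.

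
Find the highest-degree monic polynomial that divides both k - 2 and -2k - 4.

Repeated division with remainder:
  k - 2 = (-1/2)(-2k - 4) + (-4)
  -2k - 4 = ((1/2)k + 1)(-4) + (0)
The last nonzero remainder is the constant -4, so the polynomials are coprime and gcd = 1.

1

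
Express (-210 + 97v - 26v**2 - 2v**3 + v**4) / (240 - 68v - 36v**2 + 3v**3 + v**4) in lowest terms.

(7 - 3v + v**2)/(-8 + 2v + v**2)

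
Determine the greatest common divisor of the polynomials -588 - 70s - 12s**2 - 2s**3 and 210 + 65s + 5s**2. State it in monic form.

By polynomial division,
  -2s**3 - 12s**2 - 70s - 588 = (-(2/5)s + 14/5)(5s**2 + 65s + 210) + (-168s - 1176)
  5s**2 + 65s + 210 = (-(5/168)s - 5/28)(-168s - 1176) + (0)
Last nonzero remainder: -168s - 1176. Dividing through by -168 gives the monic gcd s + 7.

7 + s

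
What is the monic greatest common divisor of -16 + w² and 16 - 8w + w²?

-4 + w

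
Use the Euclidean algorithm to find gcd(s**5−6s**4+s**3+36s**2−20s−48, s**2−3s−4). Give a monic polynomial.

s**2−3s−4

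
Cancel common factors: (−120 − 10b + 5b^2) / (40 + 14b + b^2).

Repeated division with remainder:
  5b^2 − 10b − 120 = (5)(b^2 + 14b + 40) + (−80b − 320)
  b^2 + 14b + 40 = (−(1/80)b − 1/8)(−80b − 320) + (0)
Last nonzero remainder: −80b − 320. Dividing through by −80 gives the monic gcd b + 4.
Cancel b + 4 from numerator and denominator to get the reduced form.

(−30 + 5b)/(10 + b)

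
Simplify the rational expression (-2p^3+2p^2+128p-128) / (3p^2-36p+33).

Apply the Euclidean algorithm:
  -2p^3+2p^2+128p-128 = (-(2/3)p-22/3)(3p^2-36p+33) + (-114p+114)
  3p^2-36p+33 = (-(1/38)p+11/38)(-114p+114) + (0)
Last nonzero remainder: -114p+114. Dividing through by -114 gives the monic gcd p-1.
Cancel p-1 from numerator and denominator to get the reduced form.

(-2p^2+128)/(3p-33)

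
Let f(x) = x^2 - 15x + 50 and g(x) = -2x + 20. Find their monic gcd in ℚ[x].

x - 10

Euclidean algorithm in ℚ[x]:
  x^2 - 15x + 50 = (-(1/2)x + 5/2)(-2x + 20) + (0)
Last nonzero remainder: -2x + 20. Dividing through by -2 gives the monic gcd x - 10.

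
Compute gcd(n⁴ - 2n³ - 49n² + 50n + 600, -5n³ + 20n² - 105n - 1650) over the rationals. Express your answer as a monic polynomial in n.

n + 5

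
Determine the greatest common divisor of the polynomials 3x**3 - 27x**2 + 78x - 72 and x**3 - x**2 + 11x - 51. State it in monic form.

x - 3

Repeated division with remainder:
  3x**3 - 27x**2 + 78x - 72 = (3)(x**3 - x**2 + 11x - 51) + (-24x**2 + 45x + 81)
  x**3 - x**2 + 11x - 51 = (-(1/24)x - 7/192)(-24x**2 + 45x + 81) + ((1025/64)x - 3075/64)
  -24x**2 + 45x + 81 = (-(1536/1025)x - 1728/1025)((1025/64)x - 3075/64) + (0)
Last nonzero remainder: (1025/64)x - 3075/64. Dividing through by 1025/64 gives the monic gcd x - 3.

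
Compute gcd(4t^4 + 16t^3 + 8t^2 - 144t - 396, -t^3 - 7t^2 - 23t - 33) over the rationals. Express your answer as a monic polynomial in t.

t^3 + 7t^2 + 23t + 33

Euclidean algorithm in ℚ[t]:
  4t^4 + 16t^3 + 8t^2 - 144t - 396 = (-4t + 12)(-t^3 - 7t^2 - 23t - 33) + (0)
Last nonzero remainder: -t^3 - 7t^2 - 23t - 33. Dividing through by -1 gives the monic gcd t^3 + 7t^2 + 23t + 33.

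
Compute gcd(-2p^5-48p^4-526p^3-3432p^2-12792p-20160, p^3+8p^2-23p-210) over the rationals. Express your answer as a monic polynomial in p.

Apply the Euclidean algorithm:
  -2p^5-48p^4-526p^3-3432p^2-12792p-20160 = (-2p^2-32p-316)(p^3+8p^2-23p-210) + (-2060p^2-26780p-86520)
  p^3+8p^2-23p-210 = (-(1/2060)p+1/412)(-2060p^2-26780p-86520) + (0)
Last nonzero remainder: -2060p^2-26780p-86520. Dividing through by -2060 gives the monic gcd p^2+13p+42.

p^2+13p+42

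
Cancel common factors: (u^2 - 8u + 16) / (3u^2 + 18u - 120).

By polynomial division,
  u^2 - 8u + 16 = (1/3)(3u^2 + 18u - 120) + (-14u + 56)
  3u^2 + 18u - 120 = (-(3/14)u - 15/7)(-14u + 56) + (0)
Last nonzero remainder: -14u + 56. Dividing through by -14 gives the monic gcd u - 4.
Cancel u - 4 from numerator and denominator to get the reduced form.

(u - 4)/(3u + 30)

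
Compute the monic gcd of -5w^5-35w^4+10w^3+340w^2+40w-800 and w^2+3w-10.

w^2+3w-10

By polynomial division,
  -5w^5-35w^4+10w^3+340w^2+40w-800 = (-5w^3-20w^2+20w+80)(w^2+3w-10) + (0)
The last nonzero remainder w^2+3w-10 is already monic.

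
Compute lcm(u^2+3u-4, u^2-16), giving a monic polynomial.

Apply the Euclidean algorithm:
  u^2+3u-4 = (u^2-16) + (3u+12)
  u^2-16 = ((1/3)u-4/3)(3u+12) + (0)
Last nonzero remainder: 3u+12. Dividing through by 3 gives the monic gcd u+4.
Then lcm(f, g) = f·g / gcd(f, g); expanding and making the result monic gives the answer.

u^3-u^2-16u+16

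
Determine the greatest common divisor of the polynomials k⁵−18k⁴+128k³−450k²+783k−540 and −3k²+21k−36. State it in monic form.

k²−7k+12

By polynomial division,
  k⁵−18k⁴+128k³−450k²+783k−540 = (−(1/3)k³+(11/3)k²−13k+15)(−3k²+21k−36) + (0)
Last nonzero remainder: −3k²+21k−36. Dividing through by −3 gives the monic gcd k²−7k+12.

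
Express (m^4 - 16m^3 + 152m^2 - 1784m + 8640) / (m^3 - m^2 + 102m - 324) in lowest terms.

(m^2 - 18m + 80)/(m - 3)

Repeated division with remainder:
  m^4 - 16m^3 + 152m^2 - 1784m + 8640 = (m - 15)(m^3 - m^2 + 102m - 324) + (35m^2 + 70m + 3780)
  m^3 - m^2 + 102m - 324 = ((1/35)m - 3/35)(35m^2 + 70m + 3780) + (0)
Last nonzero remainder: 35m^2 + 70m + 3780. Dividing through by 35 gives the monic gcd m^2 + 2m + 108.
Cancel m^2 + 2m + 108 from numerator and denominator to get the reduced form.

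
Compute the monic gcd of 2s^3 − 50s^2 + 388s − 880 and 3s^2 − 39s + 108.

s − 4

Apply the Euclidean algorithm:
  2s^3 − 50s^2 + 388s − 880 = ((2/3)s − 8)(3s^2 − 39s + 108) + (4s − 16)
  3s^2 − 39s + 108 = ((3/4)s − 27/4)(4s − 16) + (0)
Last nonzero remainder: 4s − 16. Dividing through by 4 gives the monic gcd s − 4.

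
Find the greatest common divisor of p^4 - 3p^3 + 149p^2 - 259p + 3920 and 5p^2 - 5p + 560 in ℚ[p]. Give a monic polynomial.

p^2 - p + 112

Euclidean algorithm in ℚ[p]:
  p^4 - 3p^3 + 149p^2 - 259p + 3920 = ((1/5)p^2 - (2/5)p + 7)(5p^2 - 5p + 560) + (0)
Last nonzero remainder: 5p^2 - 5p + 560. Dividing through by 5 gives the monic gcd p^2 - p + 112.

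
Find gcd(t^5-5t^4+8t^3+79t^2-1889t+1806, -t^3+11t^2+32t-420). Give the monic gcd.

t^2-t-42

Apply the Euclidean algorithm:
  t^5-5t^4+8t^3+79t^2-1889t+1806 = (-t^2-6t-106)(-t^3+11t^2+32t-420) + (1017t^2-1017t-42714)
  -t^3+11t^2+32t-420 = (-(1/1017)t+10/1017)(1017t^2-1017t-42714) + (0)
Last nonzero remainder: 1017t^2-1017t-42714. Dividing through by 1017 gives the monic gcd t^2-t-42.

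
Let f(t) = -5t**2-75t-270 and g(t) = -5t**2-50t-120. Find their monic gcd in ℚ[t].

By polynomial division,
  -5t**2-75t-270 = (-5t**2-50t-120) + (-25t-150)
  -5t**2-50t-120 = ((1/5)t+4/5)(-25t-150) + (0)
Last nonzero remainder: -25t-150. Dividing through by -25 gives the monic gcd t+6.

t+6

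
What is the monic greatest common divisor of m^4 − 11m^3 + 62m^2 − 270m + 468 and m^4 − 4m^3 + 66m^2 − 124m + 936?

m^2 − 2m + 26

Repeated division with remainder:
  m^4 − 11m^3 + 62m^2 − 270m + 468 = (m^4 − 4m^3 + 66m^2 − 124m + 936) + (−7m^3 − 4m^2 − 146m − 468)
  m^4 − 4m^3 + 66m^2 − 124m + 936 = (−(1/7)m + 32/49)(−7m^3 − 4m^2 − 146m − 468) + ((2340/49)m^2 − (4680/49)m + 60840/49)
  −7m^3 − 4m^2 − 146m − 468 = (−(343/2340)m − 49/130)((2340/49)m^2 − (4680/49)m + 60840/49) + (0)
Last nonzero remainder: (2340/49)m^2 − (4680/49)m + 60840/49. Dividing through by 2340/49 gives the monic gcd m^2 − 2m + 26.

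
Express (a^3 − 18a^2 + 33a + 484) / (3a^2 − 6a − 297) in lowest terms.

(a^2 − 7a − 44)/(3a + 27)

Euclidean algorithm in ℚ[a]:
  a^3 − 18a^2 + 33a + 484 = ((1/3)a − 16/3)(3a^2 − 6a − 297) + (100a − 1100)
  3a^2 − 6a − 297 = ((3/100)a + 27/100)(100a − 1100) + (0)
Last nonzero remainder: 100a − 1100. Dividing through by 100 gives the monic gcd a − 11.
Cancel a − 11 from numerator and denominator to get the reduced form.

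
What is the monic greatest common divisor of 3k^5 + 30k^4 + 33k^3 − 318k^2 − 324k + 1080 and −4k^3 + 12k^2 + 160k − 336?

By polynomial division,
  3k^5 + 30k^4 + 33k^3 − 318k^2 − 324k + 1080 = (−(3/4)k^2 − (39/4)k − 135/2)(−4k^3 + 12k^2 + 160k − 336) + (1800k^2 + 7200k − 21600)
  −4k^3 + 12k^2 + 160k − 336 = (−(1/450)k + 7/450)(1800k^2 + 7200k − 21600) + (0)
Last nonzero remainder: 1800k^2 + 7200k − 21600. Dividing through by 1800 gives the monic gcd k^2 + 4k − 12.

k^2 + 4k − 12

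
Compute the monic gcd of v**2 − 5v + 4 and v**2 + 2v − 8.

Apply the Euclidean algorithm:
  v**2 − 5v + 4 = (v**2 + 2v − 8) + (−7v + 12)
  v**2 + 2v − 8 = (−(1/7)v − 26/49)(−7v + 12) + (−80/49)
  −7v + 12 = ((343/80)v − 147/20)(−80/49) + (0)
The last nonzero remainder is the constant −80/49, so the polynomials are coprime and gcd = 1.

1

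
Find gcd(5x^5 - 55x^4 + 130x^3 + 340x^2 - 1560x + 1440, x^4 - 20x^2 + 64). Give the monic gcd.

By polynomial division,
  5x^5 - 55x^4 + 130x^3 + 340x^2 - 1560x + 1440 = (5x - 55)(x^4 - 20x^2 + 64) + (230x^3 - 760x^2 - 1880x + 4960)
  x^4 - 20x^2 + 64 = ((1/230)x + 38/2645)(230x^3 - 760x^2 - 1880x + 4960) + (-(480/529)x^2 + (2880/529)x - 3840/529)
  230x^3 - 760x^2 - 1880x + 4960 = (-(12167/48)x - 16399/24)(-(480/529)x^2 + (2880/529)x - 3840/529) + (0)
Last nonzero remainder: -(480/529)x^2 + (2880/529)x - 3840/529. Dividing through by -480/529 gives the monic gcd x^2 - 6x + 8.

x^2 - 6x + 8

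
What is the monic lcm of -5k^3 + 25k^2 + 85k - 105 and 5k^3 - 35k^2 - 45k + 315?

k^4 - 8k^3 - 2k^2 + 72k - 63

Euclidean algorithm in ℚ[k]:
  -5k^3 + 25k^2 + 85k - 105 = (-1)(5k^3 - 35k^2 - 45k + 315) + (-10k^2 + 40k + 210)
  5k^3 - 35k^2 - 45k + 315 = (-(1/2)k + 3/2)(-10k^2 + 40k + 210) + (0)
Last nonzero remainder: -10k^2 + 40k + 210. Dividing through by -10 gives the monic gcd k^2 - 4k - 21.
Then lcm(f, g) = f·g / gcd(f, g); expanding and making the result monic gives the answer.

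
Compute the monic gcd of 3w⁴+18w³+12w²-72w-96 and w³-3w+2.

w+2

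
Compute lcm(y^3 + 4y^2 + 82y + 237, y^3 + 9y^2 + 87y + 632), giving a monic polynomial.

Apply the Euclidean algorithm:
  y^3 + 4y^2 + 82y + 237 = (y^3 + 9y^2 + 87y + 632) + (−5y^2 − 5y − 395)
  y^3 + 9y^2 + 87y + 632 = (−(1/5)y − 8/5)(−5y^2 − 5y − 395) + (0)
Last nonzero remainder: −5y^2 − 5y − 395. Dividing through by −5 gives the monic gcd y^2 + y + 79.
Then lcm(f, g) = f·g / gcd(f, g); expanding and making the result monic gives the answer.

y^4 + 12y^3 + 114y^2 + 893y + 1896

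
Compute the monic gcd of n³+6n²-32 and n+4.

By polynomial division,
  n³+6n²-32 = (n²+2n-8)(n+4) + (0)
The last nonzero remainder n+4 is already monic.

n+4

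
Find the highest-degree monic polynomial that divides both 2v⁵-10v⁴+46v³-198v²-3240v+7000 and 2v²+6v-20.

v²+3v-10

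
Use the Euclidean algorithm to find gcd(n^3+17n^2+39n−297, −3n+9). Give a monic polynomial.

By polynomial division,
  n^3+17n^2+39n−297 = (−(1/3)n^2−(20/3)n−33)(−3n+9) + (0)
Last nonzero remainder: −3n+9. Dividing through by −3 gives the monic gcd n−3.

n−3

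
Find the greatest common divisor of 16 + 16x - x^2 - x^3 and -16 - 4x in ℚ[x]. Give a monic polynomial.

Euclidean algorithm in ℚ[x]:
  -x^3 - x^2 + 16x + 16 = ((1/4)x^2 - (3/4)x - 1)(-4x - 16) + (0)
Last nonzero remainder: -4x - 16. Dividing through by -4 gives the monic gcd x + 4.

4 + x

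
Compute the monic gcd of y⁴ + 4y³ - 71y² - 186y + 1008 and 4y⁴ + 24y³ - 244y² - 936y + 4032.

Apply the Euclidean algorithm:
  y⁴ + 4y³ - 71y² - 186y + 1008 = (1/4)(4y⁴ + 24y³ - 244y² - 936y + 4032) + (-2y³ - 10y² + 48y)
  4y⁴ + 24y³ - 244y² - 936y + 4032 = (-2y - 2)(-2y³ - 10y² + 48y) + (-168y² - 840y + 4032)
  -2y³ - 10y² + 48y = ((1/84)y)(-168y² - 840y + 4032) + (0)
Last nonzero remainder: -168y² - 840y + 4032. Dividing through by -168 gives the monic gcd y² + 5y - 24.

y² + 5y - 24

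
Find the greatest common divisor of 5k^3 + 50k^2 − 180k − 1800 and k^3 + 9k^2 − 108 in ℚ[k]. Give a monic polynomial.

k + 6

Repeated division with remainder:
  5k^3 + 50k^2 − 180k − 1800 = (5)(k^3 + 9k^2 − 108) + (5k^2 − 180k − 1260)
  k^3 + 9k^2 − 108 = ((1/5)k + 9)(5k^2 − 180k − 1260) + (1872k + 11232)
  5k^2 − 180k − 1260 = ((5/1872)k − 35/312)(1872k + 11232) + (0)
Last nonzero remainder: 1872k + 11232. Dividing through by 1872 gives the monic gcd k + 6.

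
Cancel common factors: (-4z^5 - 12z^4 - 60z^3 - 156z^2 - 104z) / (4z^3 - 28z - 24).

(-z^3 - 13z)/(z - 3)

Euclidean algorithm in ℚ[z]:
  -4z^5 - 12z^4 - 60z^3 - 156z^2 - 104z = (-z^2 - 3z - 22)(4z^3 - 28z - 24) + (-264z^2 - 792z - 528)
  4z^3 - 28z - 24 = (-(1/66)z + 1/22)(-264z^2 - 792z - 528) + (0)
Last nonzero remainder: -264z^2 - 792z - 528. Dividing through by -264 gives the monic gcd z^2 + 3z + 2.
Cancel z^2 + 3z + 2 from numerator and denominator to get the reduced form.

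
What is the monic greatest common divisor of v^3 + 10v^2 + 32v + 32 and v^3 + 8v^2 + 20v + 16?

v^2 + 6v + 8

By polynomial division,
  v^3 + 10v^2 + 32v + 32 = (v^3 + 8v^2 + 20v + 16) + (2v^2 + 12v + 16)
  v^3 + 8v^2 + 20v + 16 = ((1/2)v + 1)(2v^2 + 12v + 16) + (0)
Last nonzero remainder: 2v^2 + 12v + 16. Dividing through by 2 gives the monic gcd v^2 + 6v + 8.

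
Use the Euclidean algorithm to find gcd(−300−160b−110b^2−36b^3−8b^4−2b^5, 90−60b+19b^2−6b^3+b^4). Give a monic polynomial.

10+b^2

Apply the Euclidean algorithm:
  −2b^5−8b^4−36b^3−110b^2−160b−300 = (−2b−20)(b^4−6b^3+19b^2−60b+90) + (−118b^3+150b^2−1180b+1500)
  b^4−6b^3+19b^2−60b+90 = (−(1/118)b+279/6962)(−118b^3+150b^2−1180b+1500) + ((10404/3481)b^2+104040/3481)
  −118b^3+150b^2−1180b+1500 = (−(205379/5202)b+87025/1734)((10404/3481)b^2+104040/3481) + (0)
Last nonzero remainder: (10404/3481)b^2+104040/3481. Dividing through by 10404/3481 gives the monic gcd b^2+10.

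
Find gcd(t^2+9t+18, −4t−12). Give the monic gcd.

Apply the Euclidean algorithm:
  t^2+9t+18 = (−(1/4)t−3/2)(−4t−12) + (0)
Last nonzero remainder: −4t−12. Dividing through by −4 gives the monic gcd t+3.

t+3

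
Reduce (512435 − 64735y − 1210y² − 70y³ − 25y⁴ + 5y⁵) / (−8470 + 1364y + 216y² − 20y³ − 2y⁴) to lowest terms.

Repeated division with remainder:
  5y⁵ − 25y⁴ − 70y³ − 1210y² − 64735y + 512435 = (−(5/2)y + 75/2)(−2y⁴ − 20y³ + 216y² + 1364y − 8470) + (1220y³ − 5900y² − 137060y + 830060)
  −2y⁴ − 20y³ + 216y² + 1364y − 8470 = (−(1/610)y − 181/7442)(1220y³ − 5900y² − 137060y + 830060) + (−(566280/3721)y² − (2265120/3721)y + 43603560/3721)
  1220y³ − 5900y² − 137060y + 830060 = (−(226981/28314)y + 182329/2574)(−(566280/3721)y² − (2265120/3721)y + 43603560/3721) + (0)
Last nonzero remainder: −(566280/3721)y² − (2265120/3721)y + 43603560/3721. Dividing through by −566280/3721 gives the monic gcd y² + 4y − 77.
Cancel y² + 4y − 77 from numerator and denominator to get the reduced form.

(6655 − 495y + 45y² − 5y³)/(−110 + 12y + 2y²)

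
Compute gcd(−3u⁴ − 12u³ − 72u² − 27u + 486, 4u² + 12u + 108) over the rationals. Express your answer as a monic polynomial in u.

u² + 3u + 27

Repeated division with remainder:
  −3u⁴ − 12u³ − 72u² − 27u + 486 = (−(3/4)u² − (3/4)u + 9/2)(4u² + 12u + 108) + (0)
Last nonzero remainder: 4u² + 12u + 108. Dividing through by 4 gives the monic gcd u² + 3u + 27.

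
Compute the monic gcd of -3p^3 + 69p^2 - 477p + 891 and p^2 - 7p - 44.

p - 11

Repeated division with remainder:
  -3p^3 + 69p^2 - 477p + 891 = (-3p + 48)(p^2 - 7p - 44) + (-273p + 3003)
  p^2 - 7p - 44 = (-(1/273)p - 4/273)(-273p + 3003) + (0)
Last nonzero remainder: -273p + 3003. Dividing through by -273 gives the monic gcd p - 11.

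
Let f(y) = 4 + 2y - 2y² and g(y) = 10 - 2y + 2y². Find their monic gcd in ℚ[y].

Euclidean algorithm in ℚ[y]:
  -2y² + 2y + 4 = (-1)(2y² - 2y + 10) + (14)
  2y² - 2y + 10 = ((1/7)y² - (1/7)y + 5/7)(14) + (0)
The last nonzero remainder is the constant 14, so the polynomials are coprime and gcd = 1.

1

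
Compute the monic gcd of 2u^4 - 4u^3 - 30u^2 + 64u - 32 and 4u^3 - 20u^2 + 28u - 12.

u^2 - 2u + 1

By polynomial division,
  2u^4 - 4u^3 - 30u^2 + 64u - 32 = ((1/2)u + 3/2)(4u^3 - 20u^2 + 28u - 12) + (-14u^2 + 28u - 14)
  4u^3 - 20u^2 + 28u - 12 = (-(2/7)u + 6/7)(-14u^2 + 28u - 14) + (0)
Last nonzero remainder: -14u^2 + 28u - 14. Dividing through by -14 gives the monic gcd u^2 - 2u + 1.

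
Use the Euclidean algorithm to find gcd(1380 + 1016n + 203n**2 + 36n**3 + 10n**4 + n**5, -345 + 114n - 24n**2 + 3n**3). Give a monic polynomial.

23 - 3n + n**2

Repeated division with remainder:
  n**5 + 10n**4 + 36n**3 + 203n**2 + 1016n + 1380 = ((1/3)n**2 + 6n + 142/3)(3n**3 - 24n**2 + 114n - 345) + (770n**2 - 2310n + 17710)
  3n**3 - 24n**2 + 114n - 345 = ((3/770)n - 3/154)(770n**2 - 2310n + 17710) + (0)
Last nonzero remainder: 770n**2 - 2310n + 17710. Dividing through by 770 gives the monic gcd n**2 - 3n + 23.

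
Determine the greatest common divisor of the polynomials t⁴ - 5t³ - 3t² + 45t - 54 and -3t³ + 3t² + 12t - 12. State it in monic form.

t - 2

Apply the Euclidean algorithm:
  t⁴ - 5t³ - 3t² + 45t - 54 = (-(1/3)t + 4/3)(-3t³ + 3t² + 12t - 12) + (-3t² + 25t - 38)
  -3t³ + 3t² + 12t - 12 = (t + 22/3)(-3t² + 25t - 38) + (-(400/3)t + 800/3)
  -3t² + 25t - 38 = ((9/400)t - 57/400)(-(400/3)t + 800/3) + (0)
Last nonzero remainder: -(400/3)t + 800/3. Dividing through by -400/3 gives the monic gcd t - 2.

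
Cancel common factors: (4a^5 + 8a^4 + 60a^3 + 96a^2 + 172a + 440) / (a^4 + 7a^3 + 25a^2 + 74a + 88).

By polynomial division,
  4a^5 + 8a^4 + 60a^3 + 96a^2 + 172a + 440 = (4a - 20)(a^4 + 7a^3 + 25a^2 + 74a + 88) + (100a^3 + 300a^2 + 1300a + 2200)
  a^4 + 7a^3 + 25a^2 + 74a + 88 = ((1/100)a + 1/25)(100a^3 + 300a^2 + 1300a + 2200) + (0)
Last nonzero remainder: 100a^3 + 300a^2 + 1300a + 2200. Dividing through by 100 gives the monic gcd a^3 + 3a^2 + 13a + 22.
Cancel a^3 + 3a^2 + 13a + 22 from numerator and denominator to get the reduced form.

(4a^2 - 4a + 20)/(a + 4)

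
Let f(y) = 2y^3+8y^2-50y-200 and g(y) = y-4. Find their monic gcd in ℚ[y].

1

Euclidean algorithm in ℚ[y]:
  2y^3+8y^2-50y-200 = (2y^2+16y+14)(y-4) + (-144)
  y-4 = (-(1/144)y+1/36)(-144) + (0)
The last nonzero remainder is the constant -144, so the polynomials are coprime and gcd = 1.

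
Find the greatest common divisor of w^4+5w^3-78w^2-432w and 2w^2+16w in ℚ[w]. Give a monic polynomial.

Euclidean algorithm in ℚ[w]:
  w^4+5w^3-78w^2-432w = ((1/2)w^2-(3/2)w-27)(2w^2+16w) + (0)
Last nonzero remainder: 2w^2+16w. Dividing through by 2 gives the monic gcd w^2+8w.

w^2+8w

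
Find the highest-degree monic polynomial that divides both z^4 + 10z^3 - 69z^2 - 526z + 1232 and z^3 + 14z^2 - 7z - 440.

z^2 + 19z + 88

Repeated division with remainder:
  z^4 + 10z^3 - 69z^2 - 526z + 1232 = (z - 4)(z^3 + 14z^2 - 7z - 440) + (-6z^2 - 114z - 528)
  z^3 + 14z^2 - 7z - 440 = (-(1/6)z + 5/6)(-6z^2 - 114z - 528) + (0)
Last nonzero remainder: -6z^2 - 114z - 528. Dividing through by -6 gives the monic gcd z^2 + 19z + 88.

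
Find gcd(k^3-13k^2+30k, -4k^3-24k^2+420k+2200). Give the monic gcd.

k-10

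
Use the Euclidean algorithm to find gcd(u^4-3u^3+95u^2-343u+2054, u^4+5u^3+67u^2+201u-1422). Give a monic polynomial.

u^2+2u+79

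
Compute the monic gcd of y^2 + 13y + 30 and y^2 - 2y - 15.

y + 3

Euclidean algorithm in ℚ[y]:
  y^2 + 13y + 30 = (y^2 - 2y - 15) + (15y + 45)
  y^2 - 2y - 15 = ((1/15)y - 1/3)(15y + 45) + (0)
Last nonzero remainder: 15y + 45. Dividing through by 15 gives the monic gcd y + 3.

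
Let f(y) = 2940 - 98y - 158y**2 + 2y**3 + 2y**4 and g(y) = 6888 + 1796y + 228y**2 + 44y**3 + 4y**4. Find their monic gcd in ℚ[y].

By polynomial division,
  2y**4 + 2y**3 - 158y**2 - 98y + 2940 = (1/2)(4y**4 + 44y**3 + 228y**2 + 1796y + 6888) + (-20y**3 - 272y**2 - 996y - 504)
  4y**4 + 44y**3 + 228y**2 + 1796y + 6888 = (-(1/5)y + 13/25)(-20y**3 - 272y**2 - 996y - 504) + ((4256/25)y**2 + (55328/25)y + 178752/25)
  -20y**3 - 272y**2 - 996y - 504 = (-(125/1064)y - 75/1064)((4256/25)y**2 + (55328/25)y + 178752/25) + (0)
Last nonzero remainder: (4256/25)y**2 + (55328/25)y + 178752/25. Dividing through by 4256/25 gives the monic gcd y**2 + 13y + 42.

42 + 13y + y**2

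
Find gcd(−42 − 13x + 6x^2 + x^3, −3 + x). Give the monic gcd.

By polynomial division,
  x^3 + 6x^2 − 13x − 42 = (x^2 + 9x + 14)(x − 3) + (0)
The last nonzero remainder x − 3 is already monic.

−3 + x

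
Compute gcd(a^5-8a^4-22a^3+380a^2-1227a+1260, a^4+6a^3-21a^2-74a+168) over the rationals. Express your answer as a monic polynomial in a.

Apply the Euclidean algorithm:
  a^5-8a^4-22a^3+380a^2-1227a+1260 = (a-14)(a^4+6a^3-21a^2-74a+168) + (83a^3+160a^2-2431a+3612)
  a^4+6a^3-21a^2-74a+168 = ((1/83)a+338/6889)(83a^3+160a^2-2431a+3612) + ((3024/6889)a^2+(12096/6889)a-63504/6889)
  83a^3+160a^2-2431a+3612 = ((571787/3024)a-296227/756)((3024/6889)a^2+(12096/6889)a-63504/6889) + (0)
Last nonzero remainder: (3024/6889)a^2+(12096/6889)a-63504/6889. Dividing through by 3024/6889 gives the monic gcd a^2+4a-21.

a^2+4a-21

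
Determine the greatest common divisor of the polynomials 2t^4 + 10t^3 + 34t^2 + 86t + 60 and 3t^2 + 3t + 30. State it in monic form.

Repeated division with remainder:
  2t^4 + 10t^3 + 34t^2 + 86t + 60 = ((2/3)t^2 + (8/3)t + 2)(3t^2 + 3t + 30) + (0)
Last nonzero remainder: 3t^2 + 3t + 30. Dividing through by 3 gives the monic gcd t^2 + t + 10.

t^2 + t + 10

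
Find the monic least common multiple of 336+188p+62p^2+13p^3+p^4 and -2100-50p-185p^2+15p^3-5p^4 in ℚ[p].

11760+4900p+1566p^2+333p^3+32p^4+8p^5+p^6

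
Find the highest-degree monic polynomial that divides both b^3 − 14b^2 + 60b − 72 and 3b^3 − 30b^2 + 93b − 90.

By polynomial division,
  b^3 − 14b^2 + 60b − 72 = (1/3)(3b^3 − 30b^2 + 93b − 90) + (−4b^2 + 29b − 42)
  3b^3 − 30b^2 + 93b − 90 = (−(3/4)b + 33/16)(−4b^2 + 29b − 42) + ((27/16)b − 27/8)
  −4b^2 + 29b − 42 = (−(64/27)b + 112/9)((27/16)b − 27/8) + (0)
Last nonzero remainder: (27/16)b − 27/8. Dividing through by 27/16 gives the monic gcd b − 2.

b − 2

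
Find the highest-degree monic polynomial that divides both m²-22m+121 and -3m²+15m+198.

m-11

Apply the Euclidean algorithm:
  m²-22m+121 = (-1/3)(-3m²+15m+198) + (-17m+187)
  -3m²+15m+198 = ((3/17)m+18/17)(-17m+187) + (0)
Last nonzero remainder: -17m+187. Dividing through by -17 gives the monic gcd m-11.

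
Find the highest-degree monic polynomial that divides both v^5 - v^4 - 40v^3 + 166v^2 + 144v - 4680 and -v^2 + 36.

v^2 - 36

Apply the Euclidean algorithm:
  v^5 - v^4 - 40v^3 + 166v^2 + 144v - 4680 = (-v^3 + v^2 + 4v - 130)(-v^2 + 36) + (0)
Last nonzero remainder: -v^2 + 36. Dividing through by -1 gives the monic gcd v^2 - 36.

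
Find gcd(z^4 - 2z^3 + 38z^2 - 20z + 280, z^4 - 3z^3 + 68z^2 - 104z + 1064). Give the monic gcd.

Repeated division with remainder:
  z^4 - 2z^3 + 38z^2 - 20z + 280 = (z^4 - 3z^3 + 68z^2 - 104z + 1064) + (z^3 - 30z^2 + 84z - 784)
  z^4 - 3z^3 + 68z^2 - 104z + 1064 = (z + 27)(z^3 - 30z^2 + 84z - 784) + (794z^2 - 1588z + 22232)
  z^3 - 30z^2 + 84z - 784 = ((1/794)z - 14/397)(794z^2 - 1588z + 22232) + (0)
Last nonzero remainder: 794z^2 - 1588z + 22232. Dividing through by 794 gives the monic gcd z^2 - 2z + 28.

z^2 - 2z + 28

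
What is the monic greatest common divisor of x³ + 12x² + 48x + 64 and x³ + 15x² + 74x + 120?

x + 4

By polynomial division,
  x³ + 12x² + 48x + 64 = (x³ + 15x² + 74x + 120) + (-3x² - 26x - 56)
  x³ + 15x² + 74x + 120 = (-(1/3)x - 19/9)(-3x² - 26x - 56) + ((4/9)x + 16/9)
  -3x² - 26x - 56 = (-(27/4)x - 63/2)((4/9)x + 16/9) + (0)
Last nonzero remainder: (4/9)x + 16/9. Dividing through by 4/9 gives the monic gcd x + 4.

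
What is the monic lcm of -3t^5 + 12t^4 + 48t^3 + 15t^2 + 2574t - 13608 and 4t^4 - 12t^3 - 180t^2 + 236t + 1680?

t^7 + 4t^6 - 33t^5 - 193t^4 - 1138t^3 - 2403t^2 + 23418t + 68040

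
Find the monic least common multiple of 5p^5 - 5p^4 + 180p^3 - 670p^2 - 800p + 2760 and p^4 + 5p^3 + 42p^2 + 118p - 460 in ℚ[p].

p^6 + 4p^5 + 31p^4 + 46p^3 - 830p^2 - 248p + 2760

Apply the Euclidean algorithm:
  5p^5 - 5p^4 + 180p^3 - 670p^2 - 800p + 2760 = (5p - 30)(p^4 + 5p^3 + 42p^2 + 118p - 460) + (120p^3 + 5040p - 11040)
  p^4 + 5p^3 + 42p^2 + 118p - 460 = ((1/120)p + 1/24)(120p^3 + 5040p - 11040) + (0)
Last nonzero remainder: 120p^3 + 5040p - 11040. Dividing through by 120 gives the monic gcd p^3 + 42p - 92.
Then lcm(f, g) = f·g / gcd(f, g); expanding and making the result monic gives the answer.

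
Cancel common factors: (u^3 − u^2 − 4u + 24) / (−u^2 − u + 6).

(−u^2 + 4u − 8)/(u − 2)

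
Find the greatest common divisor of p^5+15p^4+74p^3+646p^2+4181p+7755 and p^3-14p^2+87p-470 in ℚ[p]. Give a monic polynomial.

Apply the Euclidean algorithm:
  p^5+15p^4+74p^3+646p^2+4181p+7755 = (p^2+29p+393)(p^3-14p^2+87p-470) + (4095p^2-16380p+192465)
  p^3-14p^2+87p-470 = ((1/4095)p-2/819)(4095p^2-16380p+192465) + (0)
Last nonzero remainder: 4095p^2-16380p+192465. Dividing through by 4095 gives the monic gcd p^2-4p+47.

p^2-4p+47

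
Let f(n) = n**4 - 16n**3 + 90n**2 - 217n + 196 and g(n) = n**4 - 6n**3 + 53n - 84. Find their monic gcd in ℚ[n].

n**3 - 9n**2 + 27n - 28

Apply the Euclidean algorithm:
  n**4 - 16n**3 + 90n**2 - 217n + 196 = (n**4 - 6n**3 + 53n - 84) + (-10n**3 + 90n**2 - 270n + 280)
  n**4 - 6n**3 + 53n - 84 = (-(1/10)n - 3/10)(-10n**3 + 90n**2 - 270n + 280) + (0)
Last nonzero remainder: -10n**3 + 90n**2 - 270n + 280. Dividing through by -10 gives the monic gcd n**3 - 9n**2 + 27n - 28.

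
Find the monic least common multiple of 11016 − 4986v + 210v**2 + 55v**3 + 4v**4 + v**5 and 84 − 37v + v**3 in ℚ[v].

Apply the Euclidean algorithm:
  v**5 + 4v**4 + 55v**3 + 210v**2 − 4986v + 11016 = (v**2 + 4v + 92)(v**3 − 37v + 84) + (274v**2 − 1918v + 3288)
  v**3 − 37v + 84 = ((1/274)v + 7/274)(274v**2 − 1918v + 3288) + (0)
Last nonzero remainder: 274v**2 − 1918v + 3288. Dividing through by 274 gives the monic gcd v**2 − 7v + 12.
Then lcm(f, g) = f·g / gcd(f, g); expanding and making the result monic gives the answer.

77112 − 23886v − 3516v**2 + 595v**3 + 83v**4 + 11v**5 + v**6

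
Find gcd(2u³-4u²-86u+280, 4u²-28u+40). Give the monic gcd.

Euclidean algorithm in ℚ[u]:
  2u³-4u²-86u+280 = ((1/2)u+5/2)(4u²-28u+40) + (-36u+180)
  4u²-28u+40 = (-(1/9)u+2/9)(-36u+180) + (0)
Last nonzero remainder: -36u+180. Dividing through by -36 gives the monic gcd u-5.

u-5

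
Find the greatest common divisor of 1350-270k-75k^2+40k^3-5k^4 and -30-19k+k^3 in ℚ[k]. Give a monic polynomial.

Repeated division with remainder:
  -5k^4+40k^3-75k^2-270k+1350 = (-5k+40)(k^3-19k-30) + (-170k^2+340k+2550)
  k^3-19k-30 = (-(1/170)k-1/85)(-170k^2+340k+2550) + (0)
Last nonzero remainder: -170k^2+340k+2550. Dividing through by -170 gives the monic gcd k^2-2k-15.

-15-2k+k^2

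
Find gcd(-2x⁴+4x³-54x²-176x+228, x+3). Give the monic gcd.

Repeated division with remainder:
  -2x⁴+4x³-54x²-176x+228 = (-2x³+10x²-84x+76)(x+3) + (0)
The last nonzero remainder x+3 is already monic.

x+3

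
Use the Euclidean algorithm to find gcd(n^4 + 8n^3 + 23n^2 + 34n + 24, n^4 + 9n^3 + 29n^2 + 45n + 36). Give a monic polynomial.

By polynomial division,
  n^4 + 8n^3 + 23n^2 + 34n + 24 = (n^4 + 9n^3 + 29n^2 + 45n + 36) + (-n^3 - 6n^2 - 11n - 12)
  n^4 + 9n^3 + 29n^2 + 45n + 36 = (-n - 3)(-n^3 - 6n^2 - 11n - 12) + (0)
Last nonzero remainder: -n^3 - 6n^2 - 11n - 12. Dividing through by -1 gives the monic gcd n^3 + 6n^2 + 11n + 12.

n^3 + 6n^2 + 11n + 12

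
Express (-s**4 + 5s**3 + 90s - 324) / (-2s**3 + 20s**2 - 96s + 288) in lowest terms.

(s**3 + s**2 + 6s - 54)/(2s**2 - 8s + 48)

By polynomial division,
  -s**4 + 5s**3 + 90s - 324 = ((1/2)s + 5/2)(-2s**3 + 20s**2 - 96s + 288) + (-2s**2 + 186s - 1044)
  -2s**3 + 20s**2 - 96s + 288 = (s + 83)(-2s**2 + 186s - 1044) + (-14490s + 86940)
  -2s**2 + 186s - 1044 = ((1/7245)s - 29/2415)(-14490s + 86940) + (0)
Last nonzero remainder: -14490s + 86940. Dividing through by -14490 gives the monic gcd s - 6.
Cancel s - 6 from numerator and denominator to get the reduced form.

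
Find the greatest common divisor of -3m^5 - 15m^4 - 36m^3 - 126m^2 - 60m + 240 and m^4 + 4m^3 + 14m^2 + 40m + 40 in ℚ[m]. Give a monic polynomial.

m^3 + 2m^2 + 10m + 20

Euclidean algorithm in ℚ[m]:
  -3m^5 - 15m^4 - 36m^3 - 126m^2 - 60m + 240 = (-3m - 3)(m^4 + 4m^3 + 14m^2 + 40m + 40) + (18m^3 + 36m^2 + 180m + 360)
  m^4 + 4m^3 + 14m^2 + 40m + 40 = ((1/18)m + 1/9)(18m^3 + 36m^2 + 180m + 360) + (0)
Last nonzero remainder: 18m^3 + 36m^2 + 180m + 360. Dividing through by 18 gives the monic gcd m^3 + 2m^2 + 10m + 20.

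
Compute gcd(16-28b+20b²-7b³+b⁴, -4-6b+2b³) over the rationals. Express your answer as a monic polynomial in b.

-2+b

Repeated division with remainder:
  b⁴-7b³+20b²-28b+16 = ((1/2)b-7/2)(2b³-6b-4) + (23b²-47b+2)
  2b³-6b-4 = ((2/23)b+94/529)(23b²-47b+2) + ((1152/529)b-2304/529)
  23b²-47b+2 = ((12167/1152)b-529/1152)((1152/529)b-2304/529) + (0)
Last nonzero remainder: (1152/529)b-2304/529. Dividing through by 1152/529 gives the monic gcd b-2.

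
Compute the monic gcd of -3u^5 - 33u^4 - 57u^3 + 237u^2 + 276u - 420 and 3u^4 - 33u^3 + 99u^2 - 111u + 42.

Euclidean algorithm in ℚ[u]:
  -3u^5 - 33u^4 - 57u^3 + 237u^2 + 276u - 420 = (-u - 22)(3u^4 - 33u^3 + 99u^2 - 111u + 42) + (-684u^3 + 2304u^2 - 2124u + 504)
  3u^4 - 33u^3 + 99u^2 - 111u + 42 = (-(1/228)u + 145/4332)(-684u^3 + 2304u^2 - 2124u + 504) + ((4536/361)u^2 - (13608/361)u + 9072/361)
  -684u^3 + 2304u^2 - 2124u + 504 = (-(6859/126)u + 361/18)((4536/361)u^2 - (13608/361)u + 9072/361) + (0)
Last nonzero remainder: (4536/361)u^2 - (13608/361)u + 9072/361. Dividing through by 4536/361 gives the monic gcd u^2 - 3u + 2.

u^2 - 3u + 2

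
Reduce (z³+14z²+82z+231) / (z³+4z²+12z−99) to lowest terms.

Euclidean algorithm in ℚ[z]:
  z³+14z²+82z+231 = (z³+4z²+12z−99) + (10z²+70z+330)
  z³+4z²+12z−99 = ((1/10)z−3/10)(10z²+70z+330) + (0)
Last nonzero remainder: 10z²+70z+330. Dividing through by 10 gives the monic gcd z²+7z+33.
Cancel z²+7z+33 from numerator and denominator to get the reduced form.

(z+7)/(z−3)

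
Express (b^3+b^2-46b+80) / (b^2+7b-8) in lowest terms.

By polynomial division,
  b^3+b^2-46b+80 = (b-6)(b^2+7b-8) + (4b+32)
  b^2+7b-8 = ((1/4)b-1/4)(4b+32) + (0)
Last nonzero remainder: 4b+32. Dividing through by 4 gives the monic gcd b+8.
Cancel b+8 from numerator and denominator to get the reduced form.

(b^2-7b+10)/(b-1)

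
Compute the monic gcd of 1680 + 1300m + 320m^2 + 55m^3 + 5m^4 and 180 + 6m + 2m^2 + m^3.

By polynomial division,
  5m^4 + 55m^3 + 320m^2 + 1300m + 1680 = (5m + 45)(m^3 + 2m^2 + 6m + 180) + (200m^2 + 130m − 6420)
  m^3 + 2m^2 + 6m + 180 = ((1/200)m + 27/4000)(200m^2 + 130m − 6420) + ((14889/400)m + 44667/200)
  200m^2 + 130m − 6420 = ((80000/14889)m − 428000/14889)((14889/400)m + 44667/200) + (0)
Last nonzero remainder: (14889/400)m + 44667/200. Dividing through by 14889/400 gives the monic gcd m + 6.

6 + m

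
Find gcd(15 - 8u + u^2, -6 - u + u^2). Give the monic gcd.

-3 + u

Euclidean algorithm in ℚ[u]:
  u^2 - 8u + 15 = (u^2 - u - 6) + (-7u + 21)
  u^2 - u - 6 = (-(1/7)u - 2/7)(-7u + 21) + (0)
Last nonzero remainder: -7u + 21. Dividing through by -7 gives the monic gcd u - 3.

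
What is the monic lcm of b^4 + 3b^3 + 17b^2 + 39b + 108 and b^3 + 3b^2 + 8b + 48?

Euclidean algorithm in ℚ[b]:
  b^4 + 3b^3 + 17b^2 + 39b + 108 = (b)(b^3 + 3b^2 + 8b + 48) + (9b^2 - 9b + 108)
  b^3 + 3b^2 + 8b + 48 = ((1/9)b + 4/9)(9b^2 - 9b + 108) + (0)
Last nonzero remainder: 9b^2 - 9b + 108. Dividing through by 9 gives the monic gcd b^2 - b + 12.
Then lcm(f, g) = f·g / gcd(f, g); expanding and making the result monic gives the answer.

b^5 + 7b^4 + 29b^3 + 107b^2 + 264b + 432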